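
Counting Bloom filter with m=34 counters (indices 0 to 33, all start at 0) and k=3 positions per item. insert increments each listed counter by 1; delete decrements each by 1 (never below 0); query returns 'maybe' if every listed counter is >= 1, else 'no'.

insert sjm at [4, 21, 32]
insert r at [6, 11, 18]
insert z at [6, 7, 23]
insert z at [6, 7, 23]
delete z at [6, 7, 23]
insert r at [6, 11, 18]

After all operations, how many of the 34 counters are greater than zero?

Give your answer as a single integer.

Answer: 8

Derivation:
Step 1: insert sjm at [4, 21, 32] -> counters=[0,0,0,0,1,0,0,0,0,0,0,0,0,0,0,0,0,0,0,0,0,1,0,0,0,0,0,0,0,0,0,0,1,0]
Step 2: insert r at [6, 11, 18] -> counters=[0,0,0,0,1,0,1,0,0,0,0,1,0,0,0,0,0,0,1,0,0,1,0,0,0,0,0,0,0,0,0,0,1,0]
Step 3: insert z at [6, 7, 23] -> counters=[0,0,0,0,1,0,2,1,0,0,0,1,0,0,0,0,0,0,1,0,0,1,0,1,0,0,0,0,0,0,0,0,1,0]
Step 4: insert z at [6, 7, 23] -> counters=[0,0,0,0,1,0,3,2,0,0,0,1,0,0,0,0,0,0,1,0,0,1,0,2,0,0,0,0,0,0,0,0,1,0]
Step 5: delete z at [6, 7, 23] -> counters=[0,0,0,0,1,0,2,1,0,0,0,1,0,0,0,0,0,0,1,0,0,1,0,1,0,0,0,0,0,0,0,0,1,0]
Step 6: insert r at [6, 11, 18] -> counters=[0,0,0,0,1,0,3,1,0,0,0,2,0,0,0,0,0,0,2,0,0,1,0,1,0,0,0,0,0,0,0,0,1,0]
Final counters=[0,0,0,0,1,0,3,1,0,0,0,2,0,0,0,0,0,0,2,0,0,1,0,1,0,0,0,0,0,0,0,0,1,0] -> 8 nonzero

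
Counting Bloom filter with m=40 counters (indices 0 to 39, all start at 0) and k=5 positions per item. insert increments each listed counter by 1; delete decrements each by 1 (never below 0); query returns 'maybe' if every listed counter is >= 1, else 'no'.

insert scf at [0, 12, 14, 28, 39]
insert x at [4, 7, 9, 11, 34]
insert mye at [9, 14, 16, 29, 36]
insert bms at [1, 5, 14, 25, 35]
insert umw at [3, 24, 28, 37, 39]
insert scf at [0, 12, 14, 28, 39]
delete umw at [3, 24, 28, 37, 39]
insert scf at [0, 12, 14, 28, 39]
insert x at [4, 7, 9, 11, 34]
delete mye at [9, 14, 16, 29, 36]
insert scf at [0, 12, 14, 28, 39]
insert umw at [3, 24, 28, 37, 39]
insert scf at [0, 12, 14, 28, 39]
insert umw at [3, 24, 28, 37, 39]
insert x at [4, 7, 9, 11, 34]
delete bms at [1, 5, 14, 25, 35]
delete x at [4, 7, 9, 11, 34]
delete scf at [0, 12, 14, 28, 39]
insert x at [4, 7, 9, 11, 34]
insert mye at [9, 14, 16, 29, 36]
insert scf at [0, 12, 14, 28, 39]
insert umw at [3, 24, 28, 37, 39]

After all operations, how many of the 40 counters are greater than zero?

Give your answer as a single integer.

Answer: 16

Derivation:
Step 1: insert scf at [0, 12, 14, 28, 39] -> counters=[1,0,0,0,0,0,0,0,0,0,0,0,1,0,1,0,0,0,0,0,0,0,0,0,0,0,0,0,1,0,0,0,0,0,0,0,0,0,0,1]
Step 2: insert x at [4, 7, 9, 11, 34] -> counters=[1,0,0,0,1,0,0,1,0,1,0,1,1,0,1,0,0,0,0,0,0,0,0,0,0,0,0,0,1,0,0,0,0,0,1,0,0,0,0,1]
Step 3: insert mye at [9, 14, 16, 29, 36] -> counters=[1,0,0,0,1,0,0,1,0,2,0,1,1,0,2,0,1,0,0,0,0,0,0,0,0,0,0,0,1,1,0,0,0,0,1,0,1,0,0,1]
Step 4: insert bms at [1, 5, 14, 25, 35] -> counters=[1,1,0,0,1,1,0,1,0,2,0,1,1,0,3,0,1,0,0,0,0,0,0,0,0,1,0,0,1,1,0,0,0,0,1,1,1,0,0,1]
Step 5: insert umw at [3, 24, 28, 37, 39] -> counters=[1,1,0,1,1,1,0,1,0,2,0,1,1,0,3,0,1,0,0,0,0,0,0,0,1,1,0,0,2,1,0,0,0,0,1,1,1,1,0,2]
Step 6: insert scf at [0, 12, 14, 28, 39] -> counters=[2,1,0,1,1,1,0,1,0,2,0,1,2,0,4,0,1,0,0,0,0,0,0,0,1,1,0,0,3,1,0,0,0,0,1,1,1,1,0,3]
Step 7: delete umw at [3, 24, 28, 37, 39] -> counters=[2,1,0,0,1,1,0,1,0,2,0,1,2,0,4,0,1,0,0,0,0,0,0,0,0,1,0,0,2,1,0,0,0,0,1,1,1,0,0,2]
Step 8: insert scf at [0, 12, 14, 28, 39] -> counters=[3,1,0,0,1,1,0,1,0,2,0,1,3,0,5,0,1,0,0,0,0,0,0,0,0,1,0,0,3,1,0,0,0,0,1,1,1,0,0,3]
Step 9: insert x at [4, 7, 9, 11, 34] -> counters=[3,1,0,0,2,1,0,2,0,3,0,2,3,0,5,0,1,0,0,0,0,0,0,0,0,1,0,0,3,1,0,0,0,0,2,1,1,0,0,3]
Step 10: delete mye at [9, 14, 16, 29, 36] -> counters=[3,1,0,0,2,1,0,2,0,2,0,2,3,0,4,0,0,0,0,0,0,0,0,0,0,1,0,0,3,0,0,0,0,0,2,1,0,0,0,3]
Step 11: insert scf at [0, 12, 14, 28, 39] -> counters=[4,1,0,0,2,1,0,2,0,2,0,2,4,0,5,0,0,0,0,0,0,0,0,0,0,1,0,0,4,0,0,0,0,0,2,1,0,0,0,4]
Step 12: insert umw at [3, 24, 28, 37, 39] -> counters=[4,1,0,1,2,1,0,2,0,2,0,2,4,0,5,0,0,0,0,0,0,0,0,0,1,1,0,0,5,0,0,0,0,0,2,1,0,1,0,5]
Step 13: insert scf at [0, 12, 14, 28, 39] -> counters=[5,1,0,1,2,1,0,2,0,2,0,2,5,0,6,0,0,0,0,0,0,0,0,0,1,1,0,0,6,0,0,0,0,0,2,1,0,1,0,6]
Step 14: insert umw at [3, 24, 28, 37, 39] -> counters=[5,1,0,2,2,1,0,2,0,2,0,2,5,0,6,0,0,0,0,0,0,0,0,0,2,1,0,0,7,0,0,0,0,0,2,1,0,2,0,7]
Step 15: insert x at [4, 7, 9, 11, 34] -> counters=[5,1,0,2,3,1,0,3,0,3,0,3,5,0,6,0,0,0,0,0,0,0,0,0,2,1,0,0,7,0,0,0,0,0,3,1,0,2,0,7]
Step 16: delete bms at [1, 5, 14, 25, 35] -> counters=[5,0,0,2,3,0,0,3,0,3,0,3,5,0,5,0,0,0,0,0,0,0,0,0,2,0,0,0,7,0,0,0,0,0,3,0,0,2,0,7]
Step 17: delete x at [4, 7, 9, 11, 34] -> counters=[5,0,0,2,2,0,0,2,0,2,0,2,5,0,5,0,0,0,0,0,0,0,0,0,2,0,0,0,7,0,0,0,0,0,2,0,0,2,0,7]
Step 18: delete scf at [0, 12, 14, 28, 39] -> counters=[4,0,0,2,2,0,0,2,0,2,0,2,4,0,4,0,0,0,0,0,0,0,0,0,2,0,0,0,6,0,0,0,0,0,2,0,0,2,0,6]
Step 19: insert x at [4, 7, 9, 11, 34] -> counters=[4,0,0,2,3,0,0,3,0,3,0,3,4,0,4,0,0,0,0,0,0,0,0,0,2,0,0,0,6,0,0,0,0,0,3,0,0,2,0,6]
Step 20: insert mye at [9, 14, 16, 29, 36] -> counters=[4,0,0,2,3,0,0,3,0,4,0,3,4,0,5,0,1,0,0,0,0,0,0,0,2,0,0,0,6,1,0,0,0,0,3,0,1,2,0,6]
Step 21: insert scf at [0, 12, 14, 28, 39] -> counters=[5,0,0,2,3,0,0,3,0,4,0,3,5,0,6,0,1,0,0,0,0,0,0,0,2,0,0,0,7,1,0,0,0,0,3,0,1,2,0,7]
Step 22: insert umw at [3, 24, 28, 37, 39] -> counters=[5,0,0,3,3,0,0,3,0,4,0,3,5,0,6,0,1,0,0,0,0,0,0,0,3,0,0,0,8,1,0,0,0,0,3,0,1,3,0,8]
Final counters=[5,0,0,3,3,0,0,3,0,4,0,3,5,0,6,0,1,0,0,0,0,0,0,0,3,0,0,0,8,1,0,0,0,0,3,0,1,3,0,8] -> 16 nonzero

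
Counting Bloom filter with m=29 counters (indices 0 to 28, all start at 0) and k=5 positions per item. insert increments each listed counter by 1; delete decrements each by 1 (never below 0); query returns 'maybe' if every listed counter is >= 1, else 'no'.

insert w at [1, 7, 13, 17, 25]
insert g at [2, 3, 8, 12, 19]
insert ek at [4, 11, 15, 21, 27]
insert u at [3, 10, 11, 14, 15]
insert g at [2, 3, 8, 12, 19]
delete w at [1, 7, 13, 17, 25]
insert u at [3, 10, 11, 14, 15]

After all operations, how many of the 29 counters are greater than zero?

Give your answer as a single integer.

Step 1: insert w at [1, 7, 13, 17, 25] -> counters=[0,1,0,0,0,0,0,1,0,0,0,0,0,1,0,0,0,1,0,0,0,0,0,0,0,1,0,0,0]
Step 2: insert g at [2, 3, 8, 12, 19] -> counters=[0,1,1,1,0,0,0,1,1,0,0,0,1,1,0,0,0,1,0,1,0,0,0,0,0,1,0,0,0]
Step 3: insert ek at [4, 11, 15, 21, 27] -> counters=[0,1,1,1,1,0,0,1,1,0,0,1,1,1,0,1,0,1,0,1,0,1,0,0,0,1,0,1,0]
Step 4: insert u at [3, 10, 11, 14, 15] -> counters=[0,1,1,2,1,0,0,1,1,0,1,2,1,1,1,2,0,1,0,1,0,1,0,0,0,1,0,1,0]
Step 5: insert g at [2, 3, 8, 12, 19] -> counters=[0,1,2,3,1,0,0,1,2,0,1,2,2,1,1,2,0,1,0,2,0,1,0,0,0,1,0,1,0]
Step 6: delete w at [1, 7, 13, 17, 25] -> counters=[0,0,2,3,1,0,0,0,2,0,1,2,2,0,1,2,0,0,0,2,0,1,0,0,0,0,0,1,0]
Step 7: insert u at [3, 10, 11, 14, 15] -> counters=[0,0,2,4,1,0,0,0,2,0,2,3,2,0,2,3,0,0,0,2,0,1,0,0,0,0,0,1,0]
Final counters=[0,0,2,4,1,0,0,0,2,0,2,3,2,0,2,3,0,0,0,2,0,1,0,0,0,0,0,1,0] -> 12 nonzero

Answer: 12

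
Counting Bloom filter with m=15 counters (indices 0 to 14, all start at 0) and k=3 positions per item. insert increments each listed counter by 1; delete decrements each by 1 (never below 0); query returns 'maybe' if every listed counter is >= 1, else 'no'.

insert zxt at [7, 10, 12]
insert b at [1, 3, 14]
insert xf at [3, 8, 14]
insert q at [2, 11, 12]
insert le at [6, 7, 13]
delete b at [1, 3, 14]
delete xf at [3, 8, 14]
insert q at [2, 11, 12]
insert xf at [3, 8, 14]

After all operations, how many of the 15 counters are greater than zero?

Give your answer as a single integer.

Step 1: insert zxt at [7, 10, 12] -> counters=[0,0,0,0,0,0,0,1,0,0,1,0,1,0,0]
Step 2: insert b at [1, 3, 14] -> counters=[0,1,0,1,0,0,0,1,0,0,1,0,1,0,1]
Step 3: insert xf at [3, 8, 14] -> counters=[0,1,0,2,0,0,0,1,1,0,1,0,1,0,2]
Step 4: insert q at [2, 11, 12] -> counters=[0,1,1,2,0,0,0,1,1,0,1,1,2,0,2]
Step 5: insert le at [6, 7, 13] -> counters=[0,1,1,2,0,0,1,2,1,0,1,1,2,1,2]
Step 6: delete b at [1, 3, 14] -> counters=[0,0,1,1,0,0,1,2,1,0,1,1,2,1,1]
Step 7: delete xf at [3, 8, 14] -> counters=[0,0,1,0,0,0,1,2,0,0,1,1,2,1,0]
Step 8: insert q at [2, 11, 12] -> counters=[0,0,2,0,0,0,1,2,0,0,1,2,3,1,0]
Step 9: insert xf at [3, 8, 14] -> counters=[0,0,2,1,0,0,1,2,1,0,1,2,3,1,1]
Final counters=[0,0,2,1,0,0,1,2,1,0,1,2,3,1,1] -> 10 nonzero

Answer: 10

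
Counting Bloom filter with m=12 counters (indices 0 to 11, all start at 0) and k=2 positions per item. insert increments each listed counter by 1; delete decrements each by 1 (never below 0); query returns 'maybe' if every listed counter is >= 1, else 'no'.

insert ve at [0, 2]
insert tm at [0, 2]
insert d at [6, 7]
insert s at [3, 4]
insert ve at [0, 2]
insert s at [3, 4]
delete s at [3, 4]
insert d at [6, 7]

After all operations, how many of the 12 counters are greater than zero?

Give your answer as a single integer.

Answer: 6

Derivation:
Step 1: insert ve at [0, 2] -> counters=[1,0,1,0,0,0,0,0,0,0,0,0]
Step 2: insert tm at [0, 2] -> counters=[2,0,2,0,0,0,0,0,0,0,0,0]
Step 3: insert d at [6, 7] -> counters=[2,0,2,0,0,0,1,1,0,0,0,0]
Step 4: insert s at [3, 4] -> counters=[2,0,2,1,1,0,1,1,0,0,0,0]
Step 5: insert ve at [0, 2] -> counters=[3,0,3,1,1,0,1,1,0,0,0,0]
Step 6: insert s at [3, 4] -> counters=[3,0,3,2,2,0,1,1,0,0,0,0]
Step 7: delete s at [3, 4] -> counters=[3,0,3,1,1,0,1,1,0,0,0,0]
Step 8: insert d at [6, 7] -> counters=[3,0,3,1,1,0,2,2,0,0,0,0]
Final counters=[3,0,3,1,1,0,2,2,0,0,0,0] -> 6 nonzero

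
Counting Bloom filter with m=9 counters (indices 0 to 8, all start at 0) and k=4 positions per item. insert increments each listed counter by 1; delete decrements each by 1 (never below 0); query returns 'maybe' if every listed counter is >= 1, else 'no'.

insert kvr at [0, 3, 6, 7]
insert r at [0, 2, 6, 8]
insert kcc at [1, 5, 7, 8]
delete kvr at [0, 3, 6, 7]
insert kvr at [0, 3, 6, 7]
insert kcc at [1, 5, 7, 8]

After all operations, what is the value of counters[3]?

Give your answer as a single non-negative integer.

Step 1: insert kvr at [0, 3, 6, 7] -> counters=[1,0,0,1,0,0,1,1,0]
Step 2: insert r at [0, 2, 6, 8] -> counters=[2,0,1,1,0,0,2,1,1]
Step 3: insert kcc at [1, 5, 7, 8] -> counters=[2,1,1,1,0,1,2,2,2]
Step 4: delete kvr at [0, 3, 6, 7] -> counters=[1,1,1,0,0,1,1,1,2]
Step 5: insert kvr at [0, 3, 6, 7] -> counters=[2,1,1,1,0,1,2,2,2]
Step 6: insert kcc at [1, 5, 7, 8] -> counters=[2,2,1,1,0,2,2,3,3]
Final counters=[2,2,1,1,0,2,2,3,3] -> counters[3]=1

Answer: 1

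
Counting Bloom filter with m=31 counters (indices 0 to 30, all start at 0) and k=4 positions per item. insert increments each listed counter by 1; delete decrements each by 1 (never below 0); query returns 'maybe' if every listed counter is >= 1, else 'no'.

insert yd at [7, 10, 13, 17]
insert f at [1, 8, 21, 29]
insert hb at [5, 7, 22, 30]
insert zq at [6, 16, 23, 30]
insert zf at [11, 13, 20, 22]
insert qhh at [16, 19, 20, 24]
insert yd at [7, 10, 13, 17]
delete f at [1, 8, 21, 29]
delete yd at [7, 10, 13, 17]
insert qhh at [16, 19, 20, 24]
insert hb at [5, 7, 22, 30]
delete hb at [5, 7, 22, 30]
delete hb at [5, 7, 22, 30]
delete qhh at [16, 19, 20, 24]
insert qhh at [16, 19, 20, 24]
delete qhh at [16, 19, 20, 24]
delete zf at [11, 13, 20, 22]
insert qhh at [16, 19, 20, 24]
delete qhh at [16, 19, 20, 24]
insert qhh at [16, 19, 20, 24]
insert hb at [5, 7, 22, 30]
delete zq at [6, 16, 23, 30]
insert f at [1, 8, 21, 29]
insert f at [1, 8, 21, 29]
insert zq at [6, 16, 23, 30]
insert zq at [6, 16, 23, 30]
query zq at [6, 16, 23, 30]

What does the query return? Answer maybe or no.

Step 1: insert yd at [7, 10, 13, 17] -> counters=[0,0,0,0,0,0,0,1,0,0,1,0,0,1,0,0,0,1,0,0,0,0,0,0,0,0,0,0,0,0,0]
Step 2: insert f at [1, 8, 21, 29] -> counters=[0,1,0,0,0,0,0,1,1,0,1,0,0,1,0,0,0,1,0,0,0,1,0,0,0,0,0,0,0,1,0]
Step 3: insert hb at [5, 7, 22, 30] -> counters=[0,1,0,0,0,1,0,2,1,0,1,0,0,1,0,0,0,1,0,0,0,1,1,0,0,0,0,0,0,1,1]
Step 4: insert zq at [6, 16, 23, 30] -> counters=[0,1,0,0,0,1,1,2,1,0,1,0,0,1,0,0,1,1,0,0,0,1,1,1,0,0,0,0,0,1,2]
Step 5: insert zf at [11, 13, 20, 22] -> counters=[0,1,0,0,0,1,1,2,1,0,1,1,0,2,0,0,1,1,0,0,1,1,2,1,0,0,0,0,0,1,2]
Step 6: insert qhh at [16, 19, 20, 24] -> counters=[0,1,0,0,0,1,1,2,1,0,1,1,0,2,0,0,2,1,0,1,2,1,2,1,1,0,0,0,0,1,2]
Step 7: insert yd at [7, 10, 13, 17] -> counters=[0,1,0,0,0,1,1,3,1,0,2,1,0,3,0,0,2,2,0,1,2,1,2,1,1,0,0,0,0,1,2]
Step 8: delete f at [1, 8, 21, 29] -> counters=[0,0,0,0,0,1,1,3,0,0,2,1,0,3,0,0,2,2,0,1,2,0,2,1,1,0,0,0,0,0,2]
Step 9: delete yd at [7, 10, 13, 17] -> counters=[0,0,0,0,0,1,1,2,0,0,1,1,0,2,0,0,2,1,0,1,2,0,2,1,1,0,0,0,0,0,2]
Step 10: insert qhh at [16, 19, 20, 24] -> counters=[0,0,0,0,0,1,1,2,0,0,1,1,0,2,0,0,3,1,0,2,3,0,2,1,2,0,0,0,0,0,2]
Step 11: insert hb at [5, 7, 22, 30] -> counters=[0,0,0,0,0,2,1,3,0,0,1,1,0,2,0,0,3,1,0,2,3,0,3,1,2,0,0,0,0,0,3]
Step 12: delete hb at [5, 7, 22, 30] -> counters=[0,0,0,0,0,1,1,2,0,0,1,1,0,2,0,0,3,1,0,2,3,0,2,1,2,0,0,0,0,0,2]
Step 13: delete hb at [5, 7, 22, 30] -> counters=[0,0,0,0,0,0,1,1,0,0,1,1,0,2,0,0,3,1,0,2,3,0,1,1,2,0,0,0,0,0,1]
Step 14: delete qhh at [16, 19, 20, 24] -> counters=[0,0,0,0,0,0,1,1,0,0,1,1,0,2,0,0,2,1,0,1,2,0,1,1,1,0,0,0,0,0,1]
Step 15: insert qhh at [16, 19, 20, 24] -> counters=[0,0,0,0,0,0,1,1,0,0,1,1,0,2,0,0,3,1,0,2,3,0,1,1,2,0,0,0,0,0,1]
Step 16: delete qhh at [16, 19, 20, 24] -> counters=[0,0,0,0,0,0,1,1,0,0,1,1,0,2,0,0,2,1,0,1,2,0,1,1,1,0,0,0,0,0,1]
Step 17: delete zf at [11, 13, 20, 22] -> counters=[0,0,0,0,0,0,1,1,0,0,1,0,0,1,0,0,2,1,0,1,1,0,0,1,1,0,0,0,0,0,1]
Step 18: insert qhh at [16, 19, 20, 24] -> counters=[0,0,0,0,0,0,1,1,0,0,1,0,0,1,0,0,3,1,0,2,2,0,0,1,2,0,0,0,0,0,1]
Step 19: delete qhh at [16, 19, 20, 24] -> counters=[0,0,0,0,0,0,1,1,0,0,1,0,0,1,0,0,2,1,0,1,1,0,0,1,1,0,0,0,0,0,1]
Step 20: insert qhh at [16, 19, 20, 24] -> counters=[0,0,0,0,0,0,1,1,0,0,1,0,0,1,0,0,3,1,0,2,2,0,0,1,2,0,0,0,0,0,1]
Step 21: insert hb at [5, 7, 22, 30] -> counters=[0,0,0,0,0,1,1,2,0,0,1,0,0,1,0,0,3,1,0,2,2,0,1,1,2,0,0,0,0,0,2]
Step 22: delete zq at [6, 16, 23, 30] -> counters=[0,0,0,0,0,1,0,2,0,0,1,0,0,1,0,0,2,1,0,2,2,0,1,0,2,0,0,0,0,0,1]
Step 23: insert f at [1, 8, 21, 29] -> counters=[0,1,0,0,0,1,0,2,1,0,1,0,0,1,0,0,2,1,0,2,2,1,1,0,2,0,0,0,0,1,1]
Step 24: insert f at [1, 8, 21, 29] -> counters=[0,2,0,0,0,1,0,2,2,0,1,0,0,1,0,0,2,1,0,2,2,2,1,0,2,0,0,0,0,2,1]
Step 25: insert zq at [6, 16, 23, 30] -> counters=[0,2,0,0,0,1,1,2,2,0,1,0,0,1,0,0,3,1,0,2,2,2,1,1,2,0,0,0,0,2,2]
Step 26: insert zq at [6, 16, 23, 30] -> counters=[0,2,0,0,0,1,2,2,2,0,1,0,0,1,0,0,4,1,0,2,2,2,1,2,2,0,0,0,0,2,3]
Query zq: check counters[6]=2 counters[16]=4 counters[23]=2 counters[30]=3 -> maybe

Answer: maybe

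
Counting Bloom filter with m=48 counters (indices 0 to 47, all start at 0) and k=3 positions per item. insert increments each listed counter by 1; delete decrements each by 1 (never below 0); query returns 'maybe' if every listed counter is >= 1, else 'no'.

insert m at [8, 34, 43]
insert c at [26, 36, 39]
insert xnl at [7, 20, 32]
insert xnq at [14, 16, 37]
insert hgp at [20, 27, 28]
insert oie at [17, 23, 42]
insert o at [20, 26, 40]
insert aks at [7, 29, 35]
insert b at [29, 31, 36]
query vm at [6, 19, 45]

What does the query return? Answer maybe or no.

Step 1: insert m at [8, 34, 43] -> counters=[0,0,0,0,0,0,0,0,1,0,0,0,0,0,0,0,0,0,0,0,0,0,0,0,0,0,0,0,0,0,0,0,0,0,1,0,0,0,0,0,0,0,0,1,0,0,0,0]
Step 2: insert c at [26, 36, 39] -> counters=[0,0,0,0,0,0,0,0,1,0,0,0,0,0,0,0,0,0,0,0,0,0,0,0,0,0,1,0,0,0,0,0,0,0,1,0,1,0,0,1,0,0,0,1,0,0,0,0]
Step 3: insert xnl at [7, 20, 32] -> counters=[0,0,0,0,0,0,0,1,1,0,0,0,0,0,0,0,0,0,0,0,1,0,0,0,0,0,1,0,0,0,0,0,1,0,1,0,1,0,0,1,0,0,0,1,0,0,0,0]
Step 4: insert xnq at [14, 16, 37] -> counters=[0,0,0,0,0,0,0,1,1,0,0,0,0,0,1,0,1,0,0,0,1,0,0,0,0,0,1,0,0,0,0,0,1,0,1,0,1,1,0,1,0,0,0,1,0,0,0,0]
Step 5: insert hgp at [20, 27, 28] -> counters=[0,0,0,0,0,0,0,1,1,0,0,0,0,0,1,0,1,0,0,0,2,0,0,0,0,0,1,1,1,0,0,0,1,0,1,0,1,1,0,1,0,0,0,1,0,0,0,0]
Step 6: insert oie at [17, 23, 42] -> counters=[0,0,0,0,0,0,0,1,1,0,0,0,0,0,1,0,1,1,0,0,2,0,0,1,0,0,1,1,1,0,0,0,1,0,1,0,1,1,0,1,0,0,1,1,0,0,0,0]
Step 7: insert o at [20, 26, 40] -> counters=[0,0,0,0,0,0,0,1,1,0,0,0,0,0,1,0,1,1,0,0,3,0,0,1,0,0,2,1,1,0,0,0,1,0,1,0,1,1,0,1,1,0,1,1,0,0,0,0]
Step 8: insert aks at [7, 29, 35] -> counters=[0,0,0,0,0,0,0,2,1,0,0,0,0,0,1,0,1,1,0,0,3,0,0,1,0,0,2,1,1,1,0,0,1,0,1,1,1,1,0,1,1,0,1,1,0,0,0,0]
Step 9: insert b at [29, 31, 36] -> counters=[0,0,0,0,0,0,0,2,1,0,0,0,0,0,1,0,1,1,0,0,3,0,0,1,0,0,2,1,1,2,0,1,1,0,1,1,2,1,0,1,1,0,1,1,0,0,0,0]
Query vm: check counters[6]=0 counters[19]=0 counters[45]=0 -> no

Answer: no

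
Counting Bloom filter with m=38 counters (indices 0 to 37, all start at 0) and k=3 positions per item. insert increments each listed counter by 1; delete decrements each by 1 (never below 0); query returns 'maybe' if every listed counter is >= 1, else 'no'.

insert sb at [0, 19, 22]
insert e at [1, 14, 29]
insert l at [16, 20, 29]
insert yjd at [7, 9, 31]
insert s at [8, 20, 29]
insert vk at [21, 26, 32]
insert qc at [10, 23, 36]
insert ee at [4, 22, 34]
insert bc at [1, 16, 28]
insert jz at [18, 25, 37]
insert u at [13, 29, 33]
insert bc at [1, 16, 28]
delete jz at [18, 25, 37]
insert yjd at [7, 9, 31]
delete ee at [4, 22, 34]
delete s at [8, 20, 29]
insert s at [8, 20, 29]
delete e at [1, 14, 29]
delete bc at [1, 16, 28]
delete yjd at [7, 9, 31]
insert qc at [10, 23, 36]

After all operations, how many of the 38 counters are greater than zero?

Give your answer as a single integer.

Step 1: insert sb at [0, 19, 22] -> counters=[1,0,0,0,0,0,0,0,0,0,0,0,0,0,0,0,0,0,0,1,0,0,1,0,0,0,0,0,0,0,0,0,0,0,0,0,0,0]
Step 2: insert e at [1, 14, 29] -> counters=[1,1,0,0,0,0,0,0,0,0,0,0,0,0,1,0,0,0,0,1,0,0,1,0,0,0,0,0,0,1,0,0,0,0,0,0,0,0]
Step 3: insert l at [16, 20, 29] -> counters=[1,1,0,0,0,0,0,0,0,0,0,0,0,0,1,0,1,0,0,1,1,0,1,0,0,0,0,0,0,2,0,0,0,0,0,0,0,0]
Step 4: insert yjd at [7, 9, 31] -> counters=[1,1,0,0,0,0,0,1,0,1,0,0,0,0,1,0,1,0,0,1,1,0,1,0,0,0,0,0,0,2,0,1,0,0,0,0,0,0]
Step 5: insert s at [8, 20, 29] -> counters=[1,1,0,0,0,0,0,1,1,1,0,0,0,0,1,0,1,0,0,1,2,0,1,0,0,0,0,0,0,3,0,1,0,0,0,0,0,0]
Step 6: insert vk at [21, 26, 32] -> counters=[1,1,0,0,0,0,0,1,1,1,0,0,0,0,1,0,1,0,0,1,2,1,1,0,0,0,1,0,0,3,0,1,1,0,0,0,0,0]
Step 7: insert qc at [10, 23, 36] -> counters=[1,1,0,0,0,0,0,1,1,1,1,0,0,0,1,0,1,0,0,1,2,1,1,1,0,0,1,0,0,3,0,1,1,0,0,0,1,0]
Step 8: insert ee at [4, 22, 34] -> counters=[1,1,0,0,1,0,0,1,1,1,1,0,0,0,1,0,1,0,0,1,2,1,2,1,0,0,1,0,0,3,0,1,1,0,1,0,1,0]
Step 9: insert bc at [1, 16, 28] -> counters=[1,2,0,0,1,0,0,1,1,1,1,0,0,0,1,0,2,0,0,1,2,1,2,1,0,0,1,0,1,3,0,1,1,0,1,0,1,0]
Step 10: insert jz at [18, 25, 37] -> counters=[1,2,0,0,1,0,0,1,1,1,1,0,0,0,1,0,2,0,1,1,2,1,2,1,0,1,1,0,1,3,0,1,1,0,1,0,1,1]
Step 11: insert u at [13, 29, 33] -> counters=[1,2,0,0,1,0,0,1,1,1,1,0,0,1,1,0,2,0,1,1,2,1,2,1,0,1,1,0,1,4,0,1,1,1,1,0,1,1]
Step 12: insert bc at [1, 16, 28] -> counters=[1,3,0,0,1,0,0,1,1,1,1,0,0,1,1,0,3,0,1,1,2,1,2,1,0,1,1,0,2,4,0,1,1,1,1,0,1,1]
Step 13: delete jz at [18, 25, 37] -> counters=[1,3,0,0,1,0,0,1,1,1,1,0,0,1,1,0,3,0,0,1,2,1,2,1,0,0,1,0,2,4,0,1,1,1,1,0,1,0]
Step 14: insert yjd at [7, 9, 31] -> counters=[1,3,0,0,1,0,0,2,1,2,1,0,0,1,1,0,3,0,0,1,2,1,2,1,0,0,1,0,2,4,0,2,1,1,1,0,1,0]
Step 15: delete ee at [4, 22, 34] -> counters=[1,3,0,0,0,0,0,2,1,2,1,0,0,1,1,0,3,0,0,1,2,1,1,1,0,0,1,0,2,4,0,2,1,1,0,0,1,0]
Step 16: delete s at [8, 20, 29] -> counters=[1,3,0,0,0,0,0,2,0,2,1,0,0,1,1,0,3,0,0,1,1,1,1,1,0,0,1,0,2,3,0,2,1,1,0,0,1,0]
Step 17: insert s at [8, 20, 29] -> counters=[1,3,0,0,0,0,0,2,1,2,1,0,0,1,1,0,3,0,0,1,2,1,1,1,0,0,1,0,2,4,0,2,1,1,0,0,1,0]
Step 18: delete e at [1, 14, 29] -> counters=[1,2,0,0,0,0,0,2,1,2,1,0,0,1,0,0,3,0,0,1,2,1,1,1,0,0,1,0,2,3,0,2,1,1,0,0,1,0]
Step 19: delete bc at [1, 16, 28] -> counters=[1,1,0,0,0,0,0,2,1,2,1,0,0,1,0,0,2,0,0,1,2,1,1,1,0,0,1,0,1,3,0,2,1,1,0,0,1,0]
Step 20: delete yjd at [7, 9, 31] -> counters=[1,1,0,0,0,0,0,1,1,1,1,0,0,1,0,0,2,0,0,1,2,1,1,1,0,0,1,0,1,3,0,1,1,1,0,0,1,0]
Step 21: insert qc at [10, 23, 36] -> counters=[1,1,0,0,0,0,0,1,1,1,2,0,0,1,0,0,2,0,0,1,2,1,1,2,0,0,1,0,1,3,0,1,1,1,0,0,2,0]
Final counters=[1,1,0,0,0,0,0,1,1,1,2,0,0,1,0,0,2,0,0,1,2,1,1,2,0,0,1,0,1,3,0,1,1,1,0,0,2,0] -> 20 nonzero

Answer: 20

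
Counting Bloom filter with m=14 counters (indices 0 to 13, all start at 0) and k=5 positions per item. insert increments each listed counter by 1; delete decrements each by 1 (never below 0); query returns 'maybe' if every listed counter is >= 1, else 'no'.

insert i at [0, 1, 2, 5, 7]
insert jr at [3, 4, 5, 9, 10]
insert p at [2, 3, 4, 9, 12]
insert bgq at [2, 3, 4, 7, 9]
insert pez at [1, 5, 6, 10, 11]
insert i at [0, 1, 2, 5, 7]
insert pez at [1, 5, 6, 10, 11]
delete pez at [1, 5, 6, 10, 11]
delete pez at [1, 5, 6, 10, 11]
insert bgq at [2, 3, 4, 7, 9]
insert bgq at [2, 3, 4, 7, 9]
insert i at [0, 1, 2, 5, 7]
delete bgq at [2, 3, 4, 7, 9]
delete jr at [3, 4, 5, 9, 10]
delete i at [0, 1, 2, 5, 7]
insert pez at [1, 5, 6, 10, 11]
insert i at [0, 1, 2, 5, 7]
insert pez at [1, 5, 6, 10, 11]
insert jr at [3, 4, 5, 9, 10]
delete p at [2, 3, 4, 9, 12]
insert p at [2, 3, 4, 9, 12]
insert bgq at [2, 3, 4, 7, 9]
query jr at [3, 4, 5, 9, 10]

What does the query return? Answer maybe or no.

Step 1: insert i at [0, 1, 2, 5, 7] -> counters=[1,1,1,0,0,1,0,1,0,0,0,0,0,0]
Step 2: insert jr at [3, 4, 5, 9, 10] -> counters=[1,1,1,1,1,2,0,1,0,1,1,0,0,0]
Step 3: insert p at [2, 3, 4, 9, 12] -> counters=[1,1,2,2,2,2,0,1,0,2,1,0,1,0]
Step 4: insert bgq at [2, 3, 4, 7, 9] -> counters=[1,1,3,3,3,2,0,2,0,3,1,0,1,0]
Step 5: insert pez at [1, 5, 6, 10, 11] -> counters=[1,2,3,3,3,3,1,2,0,3,2,1,1,0]
Step 6: insert i at [0, 1, 2, 5, 7] -> counters=[2,3,4,3,3,4,1,3,0,3,2,1,1,0]
Step 7: insert pez at [1, 5, 6, 10, 11] -> counters=[2,4,4,3,3,5,2,3,0,3,3,2,1,0]
Step 8: delete pez at [1, 5, 6, 10, 11] -> counters=[2,3,4,3,3,4,1,3,0,3,2,1,1,0]
Step 9: delete pez at [1, 5, 6, 10, 11] -> counters=[2,2,4,3,3,3,0,3,0,3,1,0,1,0]
Step 10: insert bgq at [2, 3, 4, 7, 9] -> counters=[2,2,5,4,4,3,0,4,0,4,1,0,1,0]
Step 11: insert bgq at [2, 3, 4, 7, 9] -> counters=[2,2,6,5,5,3,0,5,0,5,1,0,1,0]
Step 12: insert i at [0, 1, 2, 5, 7] -> counters=[3,3,7,5,5,4,0,6,0,5,1,0,1,0]
Step 13: delete bgq at [2, 3, 4, 7, 9] -> counters=[3,3,6,4,4,4,0,5,0,4,1,0,1,0]
Step 14: delete jr at [3, 4, 5, 9, 10] -> counters=[3,3,6,3,3,3,0,5,0,3,0,0,1,0]
Step 15: delete i at [0, 1, 2, 5, 7] -> counters=[2,2,5,3,3,2,0,4,0,3,0,0,1,0]
Step 16: insert pez at [1, 5, 6, 10, 11] -> counters=[2,3,5,3,3,3,1,4,0,3,1,1,1,0]
Step 17: insert i at [0, 1, 2, 5, 7] -> counters=[3,4,6,3,3,4,1,5,0,3,1,1,1,0]
Step 18: insert pez at [1, 5, 6, 10, 11] -> counters=[3,5,6,3,3,5,2,5,0,3,2,2,1,0]
Step 19: insert jr at [3, 4, 5, 9, 10] -> counters=[3,5,6,4,4,6,2,5,0,4,3,2,1,0]
Step 20: delete p at [2, 3, 4, 9, 12] -> counters=[3,5,5,3,3,6,2,5,0,3,3,2,0,0]
Step 21: insert p at [2, 3, 4, 9, 12] -> counters=[3,5,6,4,4,6,2,5,0,4,3,2,1,0]
Step 22: insert bgq at [2, 3, 4, 7, 9] -> counters=[3,5,7,5,5,6,2,6,0,5,3,2,1,0]
Query jr: check counters[3]=5 counters[4]=5 counters[5]=6 counters[9]=5 counters[10]=3 -> maybe

Answer: maybe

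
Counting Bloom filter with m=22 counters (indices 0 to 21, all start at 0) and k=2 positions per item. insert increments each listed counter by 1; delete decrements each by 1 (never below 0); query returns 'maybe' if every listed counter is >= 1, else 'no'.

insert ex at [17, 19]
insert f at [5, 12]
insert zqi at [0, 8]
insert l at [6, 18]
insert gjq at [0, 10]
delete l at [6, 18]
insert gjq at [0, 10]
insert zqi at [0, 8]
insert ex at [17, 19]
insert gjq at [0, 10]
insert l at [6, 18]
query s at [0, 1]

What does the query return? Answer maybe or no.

Answer: no

Derivation:
Step 1: insert ex at [17, 19] -> counters=[0,0,0,0,0,0,0,0,0,0,0,0,0,0,0,0,0,1,0,1,0,0]
Step 2: insert f at [5, 12] -> counters=[0,0,0,0,0,1,0,0,0,0,0,0,1,0,0,0,0,1,0,1,0,0]
Step 3: insert zqi at [0, 8] -> counters=[1,0,0,0,0,1,0,0,1,0,0,0,1,0,0,0,0,1,0,1,0,0]
Step 4: insert l at [6, 18] -> counters=[1,0,0,0,0,1,1,0,1,0,0,0,1,0,0,0,0,1,1,1,0,0]
Step 5: insert gjq at [0, 10] -> counters=[2,0,0,0,0,1,1,0,1,0,1,0,1,0,0,0,0,1,1,1,0,0]
Step 6: delete l at [6, 18] -> counters=[2,0,0,0,0,1,0,0,1,0,1,0,1,0,0,0,0,1,0,1,0,0]
Step 7: insert gjq at [0, 10] -> counters=[3,0,0,0,0,1,0,0,1,0,2,0,1,0,0,0,0,1,0,1,0,0]
Step 8: insert zqi at [0, 8] -> counters=[4,0,0,0,0,1,0,0,2,0,2,0,1,0,0,0,0,1,0,1,0,0]
Step 9: insert ex at [17, 19] -> counters=[4,0,0,0,0,1,0,0,2,0,2,0,1,0,0,0,0,2,0,2,0,0]
Step 10: insert gjq at [0, 10] -> counters=[5,0,0,0,0,1,0,0,2,0,3,0,1,0,0,0,0,2,0,2,0,0]
Step 11: insert l at [6, 18] -> counters=[5,0,0,0,0,1,1,0,2,0,3,0,1,0,0,0,0,2,1,2,0,0]
Query s: check counters[0]=5 counters[1]=0 -> no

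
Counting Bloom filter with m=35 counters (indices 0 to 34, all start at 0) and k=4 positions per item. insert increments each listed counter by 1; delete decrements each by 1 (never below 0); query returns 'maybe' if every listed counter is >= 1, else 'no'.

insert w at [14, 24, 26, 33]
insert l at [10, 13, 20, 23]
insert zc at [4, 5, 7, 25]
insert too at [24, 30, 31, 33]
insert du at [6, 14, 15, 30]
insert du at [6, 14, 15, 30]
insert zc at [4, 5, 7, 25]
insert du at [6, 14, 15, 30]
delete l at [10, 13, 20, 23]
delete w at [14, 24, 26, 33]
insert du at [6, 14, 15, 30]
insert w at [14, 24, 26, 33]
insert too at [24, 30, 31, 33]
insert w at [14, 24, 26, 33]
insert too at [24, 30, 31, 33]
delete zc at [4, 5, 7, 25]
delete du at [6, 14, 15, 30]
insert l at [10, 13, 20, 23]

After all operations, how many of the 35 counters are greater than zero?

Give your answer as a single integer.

Step 1: insert w at [14, 24, 26, 33] -> counters=[0,0,0,0,0,0,0,0,0,0,0,0,0,0,1,0,0,0,0,0,0,0,0,0,1,0,1,0,0,0,0,0,0,1,0]
Step 2: insert l at [10, 13, 20, 23] -> counters=[0,0,0,0,0,0,0,0,0,0,1,0,0,1,1,0,0,0,0,0,1,0,0,1,1,0,1,0,0,0,0,0,0,1,0]
Step 3: insert zc at [4, 5, 7, 25] -> counters=[0,0,0,0,1,1,0,1,0,0,1,0,0,1,1,0,0,0,0,0,1,0,0,1,1,1,1,0,0,0,0,0,0,1,0]
Step 4: insert too at [24, 30, 31, 33] -> counters=[0,0,0,0,1,1,0,1,0,0,1,0,0,1,1,0,0,0,0,0,1,0,0,1,2,1,1,0,0,0,1,1,0,2,0]
Step 5: insert du at [6, 14, 15, 30] -> counters=[0,0,0,0,1,1,1,1,0,0,1,0,0,1,2,1,0,0,0,0,1,0,0,1,2,1,1,0,0,0,2,1,0,2,0]
Step 6: insert du at [6, 14, 15, 30] -> counters=[0,0,0,0,1,1,2,1,0,0,1,0,0,1,3,2,0,0,0,0,1,0,0,1,2,1,1,0,0,0,3,1,0,2,0]
Step 7: insert zc at [4, 5, 7, 25] -> counters=[0,0,0,0,2,2,2,2,0,0,1,0,0,1,3,2,0,0,0,0,1,0,0,1,2,2,1,0,0,0,3,1,0,2,0]
Step 8: insert du at [6, 14, 15, 30] -> counters=[0,0,0,0,2,2,3,2,0,0,1,0,0,1,4,3,0,0,0,0,1,0,0,1,2,2,1,0,0,0,4,1,0,2,0]
Step 9: delete l at [10, 13, 20, 23] -> counters=[0,0,0,0,2,2,3,2,0,0,0,0,0,0,4,3,0,0,0,0,0,0,0,0,2,2,1,0,0,0,4,1,0,2,0]
Step 10: delete w at [14, 24, 26, 33] -> counters=[0,0,0,0,2,2,3,2,0,0,0,0,0,0,3,3,0,0,0,0,0,0,0,0,1,2,0,0,0,0,4,1,0,1,0]
Step 11: insert du at [6, 14, 15, 30] -> counters=[0,0,0,0,2,2,4,2,0,0,0,0,0,0,4,4,0,0,0,0,0,0,0,0,1,2,0,0,0,0,5,1,0,1,0]
Step 12: insert w at [14, 24, 26, 33] -> counters=[0,0,0,0,2,2,4,2,0,0,0,0,0,0,5,4,0,0,0,0,0,0,0,0,2,2,1,0,0,0,5,1,0,2,0]
Step 13: insert too at [24, 30, 31, 33] -> counters=[0,0,0,0,2,2,4,2,0,0,0,0,0,0,5,4,0,0,0,0,0,0,0,0,3,2,1,0,0,0,6,2,0,3,0]
Step 14: insert w at [14, 24, 26, 33] -> counters=[0,0,0,0,2,2,4,2,0,0,0,0,0,0,6,4,0,0,0,0,0,0,0,0,4,2,2,0,0,0,6,2,0,4,0]
Step 15: insert too at [24, 30, 31, 33] -> counters=[0,0,0,0,2,2,4,2,0,0,0,0,0,0,6,4,0,0,0,0,0,0,0,0,5,2,2,0,0,0,7,3,0,5,0]
Step 16: delete zc at [4, 5, 7, 25] -> counters=[0,0,0,0,1,1,4,1,0,0,0,0,0,0,6,4,0,0,0,0,0,0,0,0,5,1,2,0,0,0,7,3,0,5,0]
Step 17: delete du at [6, 14, 15, 30] -> counters=[0,0,0,0,1,1,3,1,0,0,0,0,0,0,5,3,0,0,0,0,0,0,0,0,5,1,2,0,0,0,6,3,0,5,0]
Step 18: insert l at [10, 13, 20, 23] -> counters=[0,0,0,0,1,1,3,1,0,0,1,0,0,1,5,3,0,0,0,0,1,0,0,1,5,1,2,0,0,0,6,3,0,5,0]
Final counters=[0,0,0,0,1,1,3,1,0,0,1,0,0,1,5,3,0,0,0,0,1,0,0,1,5,1,2,0,0,0,6,3,0,5,0] -> 16 nonzero

Answer: 16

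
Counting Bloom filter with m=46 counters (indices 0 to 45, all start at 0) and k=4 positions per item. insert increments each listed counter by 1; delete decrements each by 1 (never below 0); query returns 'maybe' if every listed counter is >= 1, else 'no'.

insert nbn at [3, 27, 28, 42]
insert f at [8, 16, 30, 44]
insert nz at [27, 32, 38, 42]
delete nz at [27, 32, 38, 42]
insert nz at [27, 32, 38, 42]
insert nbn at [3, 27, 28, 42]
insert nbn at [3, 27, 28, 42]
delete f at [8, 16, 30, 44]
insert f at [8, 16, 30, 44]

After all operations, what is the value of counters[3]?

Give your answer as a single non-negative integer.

Step 1: insert nbn at [3, 27, 28, 42] -> counters=[0,0,0,1,0,0,0,0,0,0,0,0,0,0,0,0,0,0,0,0,0,0,0,0,0,0,0,1,1,0,0,0,0,0,0,0,0,0,0,0,0,0,1,0,0,0]
Step 2: insert f at [8, 16, 30, 44] -> counters=[0,0,0,1,0,0,0,0,1,0,0,0,0,0,0,0,1,0,0,0,0,0,0,0,0,0,0,1,1,0,1,0,0,0,0,0,0,0,0,0,0,0,1,0,1,0]
Step 3: insert nz at [27, 32, 38, 42] -> counters=[0,0,0,1,0,0,0,0,1,0,0,0,0,0,0,0,1,0,0,0,0,0,0,0,0,0,0,2,1,0,1,0,1,0,0,0,0,0,1,0,0,0,2,0,1,0]
Step 4: delete nz at [27, 32, 38, 42] -> counters=[0,0,0,1,0,0,0,0,1,0,0,0,0,0,0,0,1,0,0,0,0,0,0,0,0,0,0,1,1,0,1,0,0,0,0,0,0,0,0,0,0,0,1,0,1,0]
Step 5: insert nz at [27, 32, 38, 42] -> counters=[0,0,0,1,0,0,0,0,1,0,0,0,0,0,0,0,1,0,0,0,0,0,0,0,0,0,0,2,1,0,1,0,1,0,0,0,0,0,1,0,0,0,2,0,1,0]
Step 6: insert nbn at [3, 27, 28, 42] -> counters=[0,0,0,2,0,0,0,0,1,0,0,0,0,0,0,0,1,0,0,0,0,0,0,0,0,0,0,3,2,0,1,0,1,0,0,0,0,0,1,0,0,0,3,0,1,0]
Step 7: insert nbn at [3, 27, 28, 42] -> counters=[0,0,0,3,0,0,0,0,1,0,0,0,0,0,0,0,1,0,0,0,0,0,0,0,0,0,0,4,3,0,1,0,1,0,0,0,0,0,1,0,0,0,4,0,1,0]
Step 8: delete f at [8, 16, 30, 44] -> counters=[0,0,0,3,0,0,0,0,0,0,0,0,0,0,0,0,0,0,0,0,0,0,0,0,0,0,0,4,3,0,0,0,1,0,0,0,0,0,1,0,0,0,4,0,0,0]
Step 9: insert f at [8, 16, 30, 44] -> counters=[0,0,0,3,0,0,0,0,1,0,0,0,0,0,0,0,1,0,0,0,0,0,0,0,0,0,0,4,3,0,1,0,1,0,0,0,0,0,1,0,0,0,4,0,1,0]
Final counters=[0,0,0,3,0,0,0,0,1,0,0,0,0,0,0,0,1,0,0,0,0,0,0,0,0,0,0,4,3,0,1,0,1,0,0,0,0,0,1,0,0,0,4,0,1,0] -> counters[3]=3

Answer: 3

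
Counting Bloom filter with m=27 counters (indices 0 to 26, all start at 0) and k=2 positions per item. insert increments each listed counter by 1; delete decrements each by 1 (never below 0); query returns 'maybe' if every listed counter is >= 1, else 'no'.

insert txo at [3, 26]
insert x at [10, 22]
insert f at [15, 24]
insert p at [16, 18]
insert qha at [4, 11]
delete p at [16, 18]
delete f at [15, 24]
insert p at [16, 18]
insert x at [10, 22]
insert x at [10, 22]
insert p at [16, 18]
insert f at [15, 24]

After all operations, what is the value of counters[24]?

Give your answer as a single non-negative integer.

Answer: 1

Derivation:
Step 1: insert txo at [3, 26] -> counters=[0,0,0,1,0,0,0,0,0,0,0,0,0,0,0,0,0,0,0,0,0,0,0,0,0,0,1]
Step 2: insert x at [10, 22] -> counters=[0,0,0,1,0,0,0,0,0,0,1,0,0,0,0,0,0,0,0,0,0,0,1,0,0,0,1]
Step 3: insert f at [15, 24] -> counters=[0,0,0,1,0,0,0,0,0,0,1,0,0,0,0,1,0,0,0,0,0,0,1,0,1,0,1]
Step 4: insert p at [16, 18] -> counters=[0,0,0,1,0,0,0,0,0,0,1,0,0,0,0,1,1,0,1,0,0,0,1,0,1,0,1]
Step 5: insert qha at [4, 11] -> counters=[0,0,0,1,1,0,0,0,0,0,1,1,0,0,0,1,1,0,1,0,0,0,1,0,1,0,1]
Step 6: delete p at [16, 18] -> counters=[0,0,0,1,1,0,0,0,0,0,1,1,0,0,0,1,0,0,0,0,0,0,1,0,1,0,1]
Step 7: delete f at [15, 24] -> counters=[0,0,0,1,1,0,0,0,0,0,1,1,0,0,0,0,0,0,0,0,0,0,1,0,0,0,1]
Step 8: insert p at [16, 18] -> counters=[0,0,0,1,1,0,0,0,0,0,1,1,0,0,0,0,1,0,1,0,0,0,1,0,0,0,1]
Step 9: insert x at [10, 22] -> counters=[0,0,0,1,1,0,0,0,0,0,2,1,0,0,0,0,1,0,1,0,0,0,2,0,0,0,1]
Step 10: insert x at [10, 22] -> counters=[0,0,0,1,1,0,0,0,0,0,3,1,0,0,0,0,1,0,1,0,0,0,3,0,0,0,1]
Step 11: insert p at [16, 18] -> counters=[0,0,0,1,1,0,0,0,0,0,3,1,0,0,0,0,2,0,2,0,0,0,3,0,0,0,1]
Step 12: insert f at [15, 24] -> counters=[0,0,0,1,1,0,0,0,0,0,3,1,0,0,0,1,2,0,2,0,0,0,3,0,1,0,1]
Final counters=[0,0,0,1,1,0,0,0,0,0,3,1,0,0,0,1,2,0,2,0,0,0,3,0,1,0,1] -> counters[24]=1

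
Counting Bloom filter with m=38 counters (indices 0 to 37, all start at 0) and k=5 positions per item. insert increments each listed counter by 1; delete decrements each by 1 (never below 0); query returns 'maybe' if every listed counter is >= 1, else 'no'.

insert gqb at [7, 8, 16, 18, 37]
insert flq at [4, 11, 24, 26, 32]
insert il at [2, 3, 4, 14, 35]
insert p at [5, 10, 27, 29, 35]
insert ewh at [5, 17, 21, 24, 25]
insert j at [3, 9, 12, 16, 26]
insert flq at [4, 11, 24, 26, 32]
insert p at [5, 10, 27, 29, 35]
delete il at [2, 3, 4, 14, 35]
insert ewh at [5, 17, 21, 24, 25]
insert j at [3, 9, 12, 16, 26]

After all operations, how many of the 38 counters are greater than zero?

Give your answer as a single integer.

Step 1: insert gqb at [7, 8, 16, 18, 37] -> counters=[0,0,0,0,0,0,0,1,1,0,0,0,0,0,0,0,1,0,1,0,0,0,0,0,0,0,0,0,0,0,0,0,0,0,0,0,0,1]
Step 2: insert flq at [4, 11, 24, 26, 32] -> counters=[0,0,0,0,1,0,0,1,1,0,0,1,0,0,0,0,1,0,1,0,0,0,0,0,1,0,1,0,0,0,0,0,1,0,0,0,0,1]
Step 3: insert il at [2, 3, 4, 14, 35] -> counters=[0,0,1,1,2,0,0,1,1,0,0,1,0,0,1,0,1,0,1,0,0,0,0,0,1,0,1,0,0,0,0,0,1,0,0,1,0,1]
Step 4: insert p at [5, 10, 27, 29, 35] -> counters=[0,0,1,1,2,1,0,1,1,0,1,1,0,0,1,0,1,0,1,0,0,0,0,0,1,0,1,1,0,1,0,0,1,0,0,2,0,1]
Step 5: insert ewh at [5, 17, 21, 24, 25] -> counters=[0,0,1,1,2,2,0,1,1,0,1,1,0,0,1,0,1,1,1,0,0,1,0,0,2,1,1,1,0,1,0,0,1,0,0,2,0,1]
Step 6: insert j at [3, 9, 12, 16, 26] -> counters=[0,0,1,2,2,2,0,1,1,1,1,1,1,0,1,0,2,1,1,0,0,1,0,0,2,1,2,1,0,1,0,0,1,0,0,2,0,1]
Step 7: insert flq at [4, 11, 24, 26, 32] -> counters=[0,0,1,2,3,2,0,1,1,1,1,2,1,0,1,0,2,1,1,0,0,1,0,0,3,1,3,1,0,1,0,0,2,0,0,2,0,1]
Step 8: insert p at [5, 10, 27, 29, 35] -> counters=[0,0,1,2,3,3,0,1,1,1,2,2,1,0,1,0,2,1,1,0,0,1,0,0,3,1,3,2,0,2,0,0,2,0,0,3,0,1]
Step 9: delete il at [2, 3, 4, 14, 35] -> counters=[0,0,0,1,2,3,0,1,1,1,2,2,1,0,0,0,2,1,1,0,0,1,0,0,3,1,3,2,0,2,0,0,2,0,0,2,0,1]
Step 10: insert ewh at [5, 17, 21, 24, 25] -> counters=[0,0,0,1,2,4,0,1,1,1,2,2,1,0,0,0,2,2,1,0,0,2,0,0,4,2,3,2,0,2,0,0,2,0,0,2,0,1]
Step 11: insert j at [3, 9, 12, 16, 26] -> counters=[0,0,0,2,2,4,0,1,1,2,2,2,2,0,0,0,3,2,1,0,0,2,0,0,4,2,4,2,0,2,0,0,2,0,0,2,0,1]
Final counters=[0,0,0,2,2,4,0,1,1,2,2,2,2,0,0,0,3,2,1,0,0,2,0,0,4,2,4,2,0,2,0,0,2,0,0,2,0,1] -> 21 nonzero

Answer: 21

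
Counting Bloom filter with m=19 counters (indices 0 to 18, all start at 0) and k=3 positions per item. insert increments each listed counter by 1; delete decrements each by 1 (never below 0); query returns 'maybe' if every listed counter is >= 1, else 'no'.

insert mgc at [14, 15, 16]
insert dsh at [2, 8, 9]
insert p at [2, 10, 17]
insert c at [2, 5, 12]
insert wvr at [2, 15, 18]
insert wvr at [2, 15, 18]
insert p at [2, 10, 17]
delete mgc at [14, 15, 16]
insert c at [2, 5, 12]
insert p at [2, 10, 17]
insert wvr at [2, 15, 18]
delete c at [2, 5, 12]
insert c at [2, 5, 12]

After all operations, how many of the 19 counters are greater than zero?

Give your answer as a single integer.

Step 1: insert mgc at [14, 15, 16] -> counters=[0,0,0,0,0,0,0,0,0,0,0,0,0,0,1,1,1,0,0]
Step 2: insert dsh at [2, 8, 9] -> counters=[0,0,1,0,0,0,0,0,1,1,0,0,0,0,1,1,1,0,0]
Step 3: insert p at [2, 10, 17] -> counters=[0,0,2,0,0,0,0,0,1,1,1,0,0,0,1,1,1,1,0]
Step 4: insert c at [2, 5, 12] -> counters=[0,0,3,0,0,1,0,0,1,1,1,0,1,0,1,1,1,1,0]
Step 5: insert wvr at [2, 15, 18] -> counters=[0,0,4,0,0,1,0,0,1,1,1,0,1,0,1,2,1,1,1]
Step 6: insert wvr at [2, 15, 18] -> counters=[0,0,5,0,0,1,0,0,1,1,1,0,1,0,1,3,1,1,2]
Step 7: insert p at [2, 10, 17] -> counters=[0,0,6,0,0,1,0,0,1,1,2,0,1,0,1,3,1,2,2]
Step 8: delete mgc at [14, 15, 16] -> counters=[0,0,6,0,0,1,0,0,1,1,2,0,1,0,0,2,0,2,2]
Step 9: insert c at [2, 5, 12] -> counters=[0,0,7,0,0,2,0,0,1,1,2,0,2,0,0,2,0,2,2]
Step 10: insert p at [2, 10, 17] -> counters=[0,0,8,0,0,2,0,0,1,1,3,0,2,0,0,2,0,3,2]
Step 11: insert wvr at [2, 15, 18] -> counters=[0,0,9,0,0,2,0,0,1,1,3,0,2,0,0,3,0,3,3]
Step 12: delete c at [2, 5, 12] -> counters=[0,0,8,0,0,1,0,0,1,1,3,0,1,0,0,3,0,3,3]
Step 13: insert c at [2, 5, 12] -> counters=[0,0,9,0,0,2,0,0,1,1,3,0,2,0,0,3,0,3,3]
Final counters=[0,0,9,0,0,2,0,0,1,1,3,0,2,0,0,3,0,3,3] -> 9 nonzero

Answer: 9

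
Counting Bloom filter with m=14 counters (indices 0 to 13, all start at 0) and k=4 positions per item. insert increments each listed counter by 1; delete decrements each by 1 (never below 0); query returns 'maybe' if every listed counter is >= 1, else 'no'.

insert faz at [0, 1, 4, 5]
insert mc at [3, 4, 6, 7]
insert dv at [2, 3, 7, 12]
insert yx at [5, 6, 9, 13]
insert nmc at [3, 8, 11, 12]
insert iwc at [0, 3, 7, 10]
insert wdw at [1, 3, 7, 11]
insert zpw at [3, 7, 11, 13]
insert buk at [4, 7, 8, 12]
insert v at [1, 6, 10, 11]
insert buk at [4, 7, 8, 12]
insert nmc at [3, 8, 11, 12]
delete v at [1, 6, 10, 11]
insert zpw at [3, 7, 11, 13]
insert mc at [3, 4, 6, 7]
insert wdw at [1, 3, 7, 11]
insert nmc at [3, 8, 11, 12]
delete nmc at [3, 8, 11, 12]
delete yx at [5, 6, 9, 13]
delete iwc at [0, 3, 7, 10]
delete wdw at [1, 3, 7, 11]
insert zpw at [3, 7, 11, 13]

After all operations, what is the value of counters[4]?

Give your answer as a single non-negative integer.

Step 1: insert faz at [0, 1, 4, 5] -> counters=[1,1,0,0,1,1,0,0,0,0,0,0,0,0]
Step 2: insert mc at [3, 4, 6, 7] -> counters=[1,1,0,1,2,1,1,1,0,0,0,0,0,0]
Step 3: insert dv at [2, 3, 7, 12] -> counters=[1,1,1,2,2,1,1,2,0,0,0,0,1,0]
Step 4: insert yx at [5, 6, 9, 13] -> counters=[1,1,1,2,2,2,2,2,0,1,0,0,1,1]
Step 5: insert nmc at [3, 8, 11, 12] -> counters=[1,1,1,3,2,2,2,2,1,1,0,1,2,1]
Step 6: insert iwc at [0, 3, 7, 10] -> counters=[2,1,1,4,2,2,2,3,1,1,1,1,2,1]
Step 7: insert wdw at [1, 3, 7, 11] -> counters=[2,2,1,5,2,2,2,4,1,1,1,2,2,1]
Step 8: insert zpw at [3, 7, 11, 13] -> counters=[2,2,1,6,2,2,2,5,1,1,1,3,2,2]
Step 9: insert buk at [4, 7, 8, 12] -> counters=[2,2,1,6,3,2,2,6,2,1,1,3,3,2]
Step 10: insert v at [1, 6, 10, 11] -> counters=[2,3,1,6,3,2,3,6,2,1,2,4,3,2]
Step 11: insert buk at [4, 7, 8, 12] -> counters=[2,3,1,6,4,2,3,7,3,1,2,4,4,2]
Step 12: insert nmc at [3, 8, 11, 12] -> counters=[2,3,1,7,4,2,3,7,4,1,2,5,5,2]
Step 13: delete v at [1, 6, 10, 11] -> counters=[2,2,1,7,4,2,2,7,4,1,1,4,5,2]
Step 14: insert zpw at [3, 7, 11, 13] -> counters=[2,2,1,8,4,2,2,8,4,1,1,5,5,3]
Step 15: insert mc at [3, 4, 6, 7] -> counters=[2,2,1,9,5,2,3,9,4,1,1,5,5,3]
Step 16: insert wdw at [1, 3, 7, 11] -> counters=[2,3,1,10,5,2,3,10,4,1,1,6,5,3]
Step 17: insert nmc at [3, 8, 11, 12] -> counters=[2,3,1,11,5,2,3,10,5,1,1,7,6,3]
Step 18: delete nmc at [3, 8, 11, 12] -> counters=[2,3,1,10,5,2,3,10,4,1,1,6,5,3]
Step 19: delete yx at [5, 6, 9, 13] -> counters=[2,3,1,10,5,1,2,10,4,0,1,6,5,2]
Step 20: delete iwc at [0, 3, 7, 10] -> counters=[1,3,1,9,5,1,2,9,4,0,0,6,5,2]
Step 21: delete wdw at [1, 3, 7, 11] -> counters=[1,2,1,8,5,1,2,8,4,0,0,5,5,2]
Step 22: insert zpw at [3, 7, 11, 13] -> counters=[1,2,1,9,5,1,2,9,4,0,0,6,5,3]
Final counters=[1,2,1,9,5,1,2,9,4,0,0,6,5,3] -> counters[4]=5

Answer: 5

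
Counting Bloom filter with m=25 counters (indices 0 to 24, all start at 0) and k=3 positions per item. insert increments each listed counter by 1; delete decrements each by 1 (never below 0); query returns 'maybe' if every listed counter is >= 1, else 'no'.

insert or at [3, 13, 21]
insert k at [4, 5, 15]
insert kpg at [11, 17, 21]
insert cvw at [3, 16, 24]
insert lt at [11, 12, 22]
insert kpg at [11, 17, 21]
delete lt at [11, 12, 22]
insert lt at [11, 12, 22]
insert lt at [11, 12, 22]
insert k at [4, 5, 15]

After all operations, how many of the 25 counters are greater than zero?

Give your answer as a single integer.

Answer: 12

Derivation:
Step 1: insert or at [3, 13, 21] -> counters=[0,0,0,1,0,0,0,0,0,0,0,0,0,1,0,0,0,0,0,0,0,1,0,0,0]
Step 2: insert k at [4, 5, 15] -> counters=[0,0,0,1,1,1,0,0,0,0,0,0,0,1,0,1,0,0,0,0,0,1,0,0,0]
Step 3: insert kpg at [11, 17, 21] -> counters=[0,0,0,1,1,1,0,0,0,0,0,1,0,1,0,1,0,1,0,0,0,2,0,0,0]
Step 4: insert cvw at [3, 16, 24] -> counters=[0,0,0,2,1,1,0,0,0,0,0,1,0,1,0,1,1,1,0,0,0,2,0,0,1]
Step 5: insert lt at [11, 12, 22] -> counters=[0,0,0,2,1,1,0,0,0,0,0,2,1,1,0,1,1,1,0,0,0,2,1,0,1]
Step 6: insert kpg at [11, 17, 21] -> counters=[0,0,0,2,1,1,0,0,0,0,0,3,1,1,0,1,1,2,0,0,0,3,1,0,1]
Step 7: delete lt at [11, 12, 22] -> counters=[0,0,0,2,1,1,0,0,0,0,0,2,0,1,0,1,1,2,0,0,0,3,0,0,1]
Step 8: insert lt at [11, 12, 22] -> counters=[0,0,0,2,1,1,0,0,0,0,0,3,1,1,0,1,1,2,0,0,0,3,1,0,1]
Step 9: insert lt at [11, 12, 22] -> counters=[0,0,0,2,1,1,0,0,0,0,0,4,2,1,0,1,1,2,0,0,0,3,2,0,1]
Step 10: insert k at [4, 5, 15] -> counters=[0,0,0,2,2,2,0,0,0,0,0,4,2,1,0,2,1,2,0,0,0,3,2,0,1]
Final counters=[0,0,0,2,2,2,0,0,0,0,0,4,2,1,0,2,1,2,0,0,0,3,2,0,1] -> 12 nonzero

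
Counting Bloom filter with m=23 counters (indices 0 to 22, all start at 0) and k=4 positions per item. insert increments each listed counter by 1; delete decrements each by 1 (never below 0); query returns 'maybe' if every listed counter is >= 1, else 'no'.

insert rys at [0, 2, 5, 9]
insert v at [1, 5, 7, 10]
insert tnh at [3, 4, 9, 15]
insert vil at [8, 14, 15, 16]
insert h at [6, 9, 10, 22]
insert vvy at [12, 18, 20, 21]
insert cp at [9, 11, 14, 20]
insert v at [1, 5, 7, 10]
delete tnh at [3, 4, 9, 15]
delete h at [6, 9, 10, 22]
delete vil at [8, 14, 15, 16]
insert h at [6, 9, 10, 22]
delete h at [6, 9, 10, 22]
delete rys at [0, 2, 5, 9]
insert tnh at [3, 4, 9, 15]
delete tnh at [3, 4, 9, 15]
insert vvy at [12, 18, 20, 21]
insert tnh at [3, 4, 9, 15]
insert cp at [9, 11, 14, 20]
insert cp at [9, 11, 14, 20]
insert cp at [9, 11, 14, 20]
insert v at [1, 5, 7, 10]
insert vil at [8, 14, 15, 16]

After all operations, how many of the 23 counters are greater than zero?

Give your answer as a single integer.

Answer: 16

Derivation:
Step 1: insert rys at [0, 2, 5, 9] -> counters=[1,0,1,0,0,1,0,0,0,1,0,0,0,0,0,0,0,0,0,0,0,0,0]
Step 2: insert v at [1, 5, 7, 10] -> counters=[1,1,1,0,0,2,0,1,0,1,1,0,0,0,0,0,0,0,0,0,0,0,0]
Step 3: insert tnh at [3, 4, 9, 15] -> counters=[1,1,1,1,1,2,0,1,0,2,1,0,0,0,0,1,0,0,0,0,0,0,0]
Step 4: insert vil at [8, 14, 15, 16] -> counters=[1,1,1,1,1,2,0,1,1,2,1,0,0,0,1,2,1,0,0,0,0,0,0]
Step 5: insert h at [6, 9, 10, 22] -> counters=[1,1,1,1,1,2,1,1,1,3,2,0,0,0,1,2,1,0,0,0,0,0,1]
Step 6: insert vvy at [12, 18, 20, 21] -> counters=[1,1,1,1,1,2,1,1,1,3,2,0,1,0,1,2,1,0,1,0,1,1,1]
Step 7: insert cp at [9, 11, 14, 20] -> counters=[1,1,1,1,1,2,1,1,1,4,2,1,1,0,2,2,1,0,1,0,2,1,1]
Step 8: insert v at [1, 5, 7, 10] -> counters=[1,2,1,1,1,3,1,2,1,4,3,1,1,0,2,2,1,0,1,0,2,1,1]
Step 9: delete tnh at [3, 4, 9, 15] -> counters=[1,2,1,0,0,3,1,2,1,3,3,1,1,0,2,1,1,0,1,0,2,1,1]
Step 10: delete h at [6, 9, 10, 22] -> counters=[1,2,1,0,0,3,0,2,1,2,2,1,1,0,2,1,1,0,1,0,2,1,0]
Step 11: delete vil at [8, 14, 15, 16] -> counters=[1,2,1,0,0,3,0,2,0,2,2,1,1,0,1,0,0,0,1,0,2,1,0]
Step 12: insert h at [6, 9, 10, 22] -> counters=[1,2,1,0,0,3,1,2,0,3,3,1,1,0,1,0,0,0,1,0,2,1,1]
Step 13: delete h at [6, 9, 10, 22] -> counters=[1,2,1,0,0,3,0,2,0,2,2,1,1,0,1,0,0,0,1,0,2,1,0]
Step 14: delete rys at [0, 2, 5, 9] -> counters=[0,2,0,0,0,2,0,2,0,1,2,1,1,0,1,0,0,0,1,0,2,1,0]
Step 15: insert tnh at [3, 4, 9, 15] -> counters=[0,2,0,1,1,2,0,2,0,2,2,1,1,0,1,1,0,0,1,0,2,1,0]
Step 16: delete tnh at [3, 4, 9, 15] -> counters=[0,2,0,0,0,2,0,2,0,1,2,1,1,0,1,0,0,0,1,0,2,1,0]
Step 17: insert vvy at [12, 18, 20, 21] -> counters=[0,2,0,0,0,2,0,2,0,1,2,1,2,0,1,0,0,0,2,0,3,2,0]
Step 18: insert tnh at [3, 4, 9, 15] -> counters=[0,2,0,1,1,2,0,2,0,2,2,1,2,0,1,1,0,0,2,0,3,2,0]
Step 19: insert cp at [9, 11, 14, 20] -> counters=[0,2,0,1,1,2,0,2,0,3,2,2,2,0,2,1,0,0,2,0,4,2,0]
Step 20: insert cp at [9, 11, 14, 20] -> counters=[0,2,0,1,1,2,0,2,0,4,2,3,2,0,3,1,0,0,2,0,5,2,0]
Step 21: insert cp at [9, 11, 14, 20] -> counters=[0,2,0,1,1,2,0,2,0,5,2,4,2,0,4,1,0,0,2,0,6,2,0]
Step 22: insert v at [1, 5, 7, 10] -> counters=[0,3,0,1,1,3,0,3,0,5,3,4,2,0,4,1,0,0,2,0,6,2,0]
Step 23: insert vil at [8, 14, 15, 16] -> counters=[0,3,0,1,1,3,0,3,1,5,3,4,2,0,5,2,1,0,2,0,6,2,0]
Final counters=[0,3,0,1,1,3,0,3,1,5,3,4,2,0,5,2,1,0,2,0,6,2,0] -> 16 nonzero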